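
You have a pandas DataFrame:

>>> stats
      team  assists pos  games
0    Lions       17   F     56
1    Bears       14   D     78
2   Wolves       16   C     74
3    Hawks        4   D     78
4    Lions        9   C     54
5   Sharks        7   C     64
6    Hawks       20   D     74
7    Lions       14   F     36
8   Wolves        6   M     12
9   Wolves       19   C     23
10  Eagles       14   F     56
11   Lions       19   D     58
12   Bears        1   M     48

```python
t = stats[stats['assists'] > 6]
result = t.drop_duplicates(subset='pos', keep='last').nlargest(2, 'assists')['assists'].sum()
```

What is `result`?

filter rows where assists > 6:
      team  assists pos  games
0    Lions       17   F     56
1    Bears       14   D     78
2   Wolves       16   C     74
4    Lions        9   C     54
5   Sharks        7   C     64
6    Hawks       20   D     74
7    Lions       14   F     36
9   Wolves       19   C     23
10  Eagles       14   F     56
11   Lions       19   D     58
drop duplicate pos (keep=last):
      team  assists pos  games
9   Wolves       19   C     23
10  Eagles       14   F     56
11   Lions       19   D     58
take 2 rows with largest assists:
      team  assists pos  games
9   Wolves       19   C     23
11   Lions       19   D     58
Finally, sum of column 'assists' = 38.

38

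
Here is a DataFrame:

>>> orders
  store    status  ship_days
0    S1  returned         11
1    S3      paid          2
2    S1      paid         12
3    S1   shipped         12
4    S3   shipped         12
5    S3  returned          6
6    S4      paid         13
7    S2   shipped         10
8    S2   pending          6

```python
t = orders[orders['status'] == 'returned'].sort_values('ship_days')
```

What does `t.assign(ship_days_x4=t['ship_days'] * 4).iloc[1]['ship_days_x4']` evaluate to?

44

filter rows where status == 'returned':
  store    status  ship_days
0    S1  returned         11
5    S3  returned          6
sort by ship_days:
  store    status  ship_days
5    S3  returned          6
0    S1  returned         11
add column ship_days_x4 = t['ship_days'] * 4:
  store    status  ship_days  ship_days_x4
5    S3  returned          6            24
0    S1  returned         11            44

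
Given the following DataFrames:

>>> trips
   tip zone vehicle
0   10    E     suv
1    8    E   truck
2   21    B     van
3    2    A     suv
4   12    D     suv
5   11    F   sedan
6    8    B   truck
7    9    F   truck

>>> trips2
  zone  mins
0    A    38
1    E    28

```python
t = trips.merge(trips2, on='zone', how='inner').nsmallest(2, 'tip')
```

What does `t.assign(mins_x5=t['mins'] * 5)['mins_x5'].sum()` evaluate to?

330

merge on 'zone' (how='inner') → 3 rows:
   tip zone vehicle  mins
0   10    E     suv    28
1    8    E   truck    28
2    2    A     suv    38
take 2 rows with smallest tip:
   tip zone vehicle  mins
2    2    A     suv    38
1    8    E   truck    28
add column mins_x5 = t['mins'] * 5:
   tip zone vehicle  mins  mins_x5
2    2    A     suv    38      190
1    8    E   truck    28      140
Reading off the sum of column 'mins_x5', we get 330.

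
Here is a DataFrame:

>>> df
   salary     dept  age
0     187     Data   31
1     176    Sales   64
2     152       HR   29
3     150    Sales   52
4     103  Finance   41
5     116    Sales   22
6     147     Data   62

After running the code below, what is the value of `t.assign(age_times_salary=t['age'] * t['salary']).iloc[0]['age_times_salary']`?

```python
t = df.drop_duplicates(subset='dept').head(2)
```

5797

drop duplicate dept (keep=first):
   salary     dept  age
0     187     Data   31
1     176    Sales   64
2     152       HR   29
4     103  Finance   41
take first 2 rows:
   salary   dept  age
0     187   Data   31
1     176  Sales   64
add column age_times_salary = t['age'] * t['salary']:
   salary   dept  age  age_times_salary
0     187   Data   31              5797
1     176  Sales   64             11264
Hence 5797.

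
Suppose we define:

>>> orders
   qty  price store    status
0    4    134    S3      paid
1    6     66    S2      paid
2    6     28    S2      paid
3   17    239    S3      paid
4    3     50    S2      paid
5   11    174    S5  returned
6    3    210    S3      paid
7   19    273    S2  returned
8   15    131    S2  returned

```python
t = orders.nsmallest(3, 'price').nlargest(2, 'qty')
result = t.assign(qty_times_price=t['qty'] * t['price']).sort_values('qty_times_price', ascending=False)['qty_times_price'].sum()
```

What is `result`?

564

take 3 rows with smallest price:
   qty  price store status
2    6     28    S2   paid
4    3     50    S2   paid
1    6     66    S2   paid
take 2 rows with largest qty:
   qty  price store status
2    6     28    S2   paid
1    6     66    S2   paid
add column qty_times_price = t['qty'] * t['price']:
   qty  price store status  qty_times_price
2    6     28    S2   paid              168
1    6     66    S2   paid              396
sort by qty_times_price descending:
   qty  price store status  qty_times_price
1    6     66    S2   paid              396
2    6     28    S2   paid              168
The sum of column 'qty_times_price' is 564.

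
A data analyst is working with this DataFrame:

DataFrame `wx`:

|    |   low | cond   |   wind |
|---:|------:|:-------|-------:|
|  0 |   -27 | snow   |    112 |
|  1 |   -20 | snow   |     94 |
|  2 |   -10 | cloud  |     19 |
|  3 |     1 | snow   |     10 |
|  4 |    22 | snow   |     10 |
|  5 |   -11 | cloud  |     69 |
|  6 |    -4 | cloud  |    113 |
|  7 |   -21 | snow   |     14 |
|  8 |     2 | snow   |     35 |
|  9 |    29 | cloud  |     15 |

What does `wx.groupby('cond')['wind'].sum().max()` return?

group by cond, sum of wind:
cond
cloud    216
snow     275
Name: wind, dtype: int64

275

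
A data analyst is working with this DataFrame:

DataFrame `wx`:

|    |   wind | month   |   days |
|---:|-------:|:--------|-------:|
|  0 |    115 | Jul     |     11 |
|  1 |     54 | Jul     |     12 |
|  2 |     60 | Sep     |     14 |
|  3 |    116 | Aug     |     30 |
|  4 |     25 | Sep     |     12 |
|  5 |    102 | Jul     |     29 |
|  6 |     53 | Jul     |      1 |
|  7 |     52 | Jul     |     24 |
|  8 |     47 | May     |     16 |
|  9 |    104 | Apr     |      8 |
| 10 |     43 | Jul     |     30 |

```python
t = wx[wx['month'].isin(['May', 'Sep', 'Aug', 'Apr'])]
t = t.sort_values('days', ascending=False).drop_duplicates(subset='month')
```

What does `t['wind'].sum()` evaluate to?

327

filter rows where month in ['May', 'Sep', 'Aug', 'Apr']:
   wind month  days
2    60   Sep    14
3   116   Aug    30
4    25   Sep    12
8    47   May    16
9   104   Apr     8
sort by days descending:
   wind month  days
3   116   Aug    30
8    47   May    16
2    60   Sep    14
4    25   Sep    12
9   104   Apr     8
drop duplicate month (keep=first):
   wind month  days
3   116   Aug    30
8    47   May    16
2    60   Sep    14
9   104   Apr     8
sum of column 'wind' → 327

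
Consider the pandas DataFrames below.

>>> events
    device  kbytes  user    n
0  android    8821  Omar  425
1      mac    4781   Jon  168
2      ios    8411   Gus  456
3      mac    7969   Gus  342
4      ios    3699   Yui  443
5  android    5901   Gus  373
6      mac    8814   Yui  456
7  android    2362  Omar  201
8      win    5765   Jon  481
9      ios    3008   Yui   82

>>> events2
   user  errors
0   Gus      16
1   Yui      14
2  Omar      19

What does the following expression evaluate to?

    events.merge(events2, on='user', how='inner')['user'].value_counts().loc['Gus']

merge on 'user' (how='inner') → 8 rows:
    device  kbytes  user    n  errors
0  android    8821  Omar  425      19
1      ios    8411   Gus  456      16
2      mac    7969   Gus  342      16
3      ios    3699   Yui  443      14
4  android    5901   Gus  373      16
5      mac    8814   Yui  456      14
6  android    2362  Omar  201      19
7      ios    3008   Yui   82      14
value_counts of user:
user
Gus     3
Yui     3
Omar    2
Name: count, dtype: int64
Then the value at index 'Gus': 3

3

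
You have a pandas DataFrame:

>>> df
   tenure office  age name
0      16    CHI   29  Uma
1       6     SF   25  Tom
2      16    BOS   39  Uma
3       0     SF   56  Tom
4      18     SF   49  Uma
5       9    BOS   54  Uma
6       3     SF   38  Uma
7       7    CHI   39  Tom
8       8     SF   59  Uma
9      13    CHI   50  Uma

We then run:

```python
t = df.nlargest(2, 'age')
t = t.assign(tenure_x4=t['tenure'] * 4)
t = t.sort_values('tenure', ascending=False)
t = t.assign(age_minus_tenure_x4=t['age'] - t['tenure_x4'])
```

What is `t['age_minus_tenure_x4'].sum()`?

83

take 2 rows with largest age:
   tenure office  age name
8       8     SF   59  Uma
3       0     SF   56  Tom
add column tenure_x4 = t['tenure'] * 4:
   tenure office  age name  tenure_x4
8       8     SF   59  Uma         32
3       0     SF   56  Tom          0
sort by tenure descending:
   tenure office  age name  tenure_x4
8       8     SF   59  Uma         32
3       0     SF   56  Tom          0
add column age_minus_tenure_x4 = t['age'] - t['tenure_x4']:
   tenure office  age name  tenure_x4  age_minus_tenure_x4
8       8     SF   59  Uma         32                   27
3       0     SF   56  Tom          0                   56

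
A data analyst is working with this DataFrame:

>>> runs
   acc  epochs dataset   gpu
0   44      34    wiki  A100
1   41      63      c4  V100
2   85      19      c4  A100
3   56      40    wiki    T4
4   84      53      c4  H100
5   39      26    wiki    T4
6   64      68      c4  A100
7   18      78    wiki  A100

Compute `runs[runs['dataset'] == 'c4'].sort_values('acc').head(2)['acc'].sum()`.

105

filter rows where dataset == 'c4':
   acc  epochs dataset   gpu
1   41      63      c4  V100
2   85      19      c4  A100
4   84      53      c4  H100
6   64      68      c4  A100
sort by acc:
   acc  epochs dataset   gpu
1   41      63      c4  V100
6   64      68      c4  A100
4   84      53      c4  H100
2   85      19      c4  A100
take first 2 rows:
   acc  epochs dataset   gpu
1   41      63      c4  V100
6   64      68      c4  A100
Hence 105.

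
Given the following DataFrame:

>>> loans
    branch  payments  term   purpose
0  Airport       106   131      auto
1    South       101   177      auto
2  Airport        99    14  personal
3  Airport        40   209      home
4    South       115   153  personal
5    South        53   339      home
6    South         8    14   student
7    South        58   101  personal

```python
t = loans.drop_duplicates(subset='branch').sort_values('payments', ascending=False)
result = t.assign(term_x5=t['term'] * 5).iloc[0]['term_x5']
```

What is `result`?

drop duplicate branch (keep=first):
    branch  payments  term purpose
0  Airport       106   131    auto
1    South       101   177    auto
sort by payments descending:
    branch  payments  term purpose
0  Airport       106   131    auto
1    South       101   177    auto
add column term_x5 = t['term'] * 5:
    branch  payments  term purpose  term_x5
0  Airport       106   131    auto      655
1    South       101   177    auto      885
Taking the value at position 0, column 'term_x5' gives 655.

655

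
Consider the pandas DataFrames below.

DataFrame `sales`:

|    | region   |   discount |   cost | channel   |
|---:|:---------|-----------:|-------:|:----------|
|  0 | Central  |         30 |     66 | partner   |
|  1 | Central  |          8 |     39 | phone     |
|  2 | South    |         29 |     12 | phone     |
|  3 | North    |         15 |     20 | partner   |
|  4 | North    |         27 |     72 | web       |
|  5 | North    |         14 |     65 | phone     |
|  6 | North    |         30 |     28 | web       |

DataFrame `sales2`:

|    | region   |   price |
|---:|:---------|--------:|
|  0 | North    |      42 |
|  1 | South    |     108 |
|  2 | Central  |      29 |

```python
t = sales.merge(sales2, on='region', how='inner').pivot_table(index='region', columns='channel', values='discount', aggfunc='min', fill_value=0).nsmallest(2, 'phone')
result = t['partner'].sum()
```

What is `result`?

45

merge on 'region' (how='inner') → 7 rows:
    region  discount  cost  channel  price
0  Central        30    66  partner     29
1  Central         8    39    phone     29
2    South        29    12    phone    108
3    North        15    20  partner     42
4    North        27    72      web     42
5    North        14    65    phone     42
6    North        30    28      web     42
pivot: rows=region, cols=channel, min(discount):
channel  partner  phone  web
region                      
Central       30      8    0
North         15     14   27
South          0     29    0
take 2 rows with smallest phone:
channel  partner  phone  web
region                      
Central       30      8    0
North         15     14   27
The sum of column 'partner' is 45.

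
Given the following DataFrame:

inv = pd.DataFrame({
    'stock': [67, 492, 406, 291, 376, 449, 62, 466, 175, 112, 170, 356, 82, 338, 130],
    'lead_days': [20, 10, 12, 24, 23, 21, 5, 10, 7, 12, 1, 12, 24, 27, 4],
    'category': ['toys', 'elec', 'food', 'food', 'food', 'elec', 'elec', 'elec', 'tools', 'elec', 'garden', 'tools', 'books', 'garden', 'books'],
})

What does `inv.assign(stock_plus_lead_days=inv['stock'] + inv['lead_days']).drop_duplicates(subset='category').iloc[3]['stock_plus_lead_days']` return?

182

add column stock_plus_lead_days = inv['stock'] + inv['lead_days']:
    stock  lead_days category  stock_plus_lead_days
0      67         20     toys                    87
1     492         10     elec                   502
2     406         12     food                   418
3     291         24     food                   315
4     376         23     food                   399
5     449         21     elec                   470
6      62          5     elec                    67
7     466         10     elec                   476
8     175          7    tools                   182
9     112         12     elec                   124
10    170          1   garden                   171
11    356         12    tools                   368
12     82         24    books                   106
13    338         27   garden                   365
14    130          4    books                   134
drop duplicate category (keep=first):
    stock  lead_days category  stock_plus_lead_days
0      67         20     toys                    87
1     492         10     elec                   502
2     406         12     food                   418
8     175          7    tools                   182
10    170          1   garden                   171
12     82         24    books                   106
Then the value at position 3, column 'stock_plus_lead_days': 182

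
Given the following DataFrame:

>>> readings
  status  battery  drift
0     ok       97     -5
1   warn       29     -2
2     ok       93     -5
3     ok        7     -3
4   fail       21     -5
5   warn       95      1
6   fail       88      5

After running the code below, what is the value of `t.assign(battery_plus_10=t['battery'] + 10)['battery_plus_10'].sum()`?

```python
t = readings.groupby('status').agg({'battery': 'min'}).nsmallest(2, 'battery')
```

group by status, min of battery:
        battery
status         
fail         21
ok            7
warn         29
take 2 rows with smallest battery:
        battery
status         
ok            7
fail         21
add column battery_plus_10 = t['battery'] + 10:
        battery  battery_plus_10
status                          
ok            7               17
fail         21               31
Then the sum of column 'battery_plus_10': 48

48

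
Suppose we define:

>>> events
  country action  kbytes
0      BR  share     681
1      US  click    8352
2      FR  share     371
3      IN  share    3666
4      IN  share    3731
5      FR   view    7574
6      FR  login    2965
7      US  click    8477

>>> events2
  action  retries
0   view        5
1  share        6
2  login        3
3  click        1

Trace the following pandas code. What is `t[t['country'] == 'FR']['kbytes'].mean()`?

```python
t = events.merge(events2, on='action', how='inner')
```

merge on 'action' (how='inner') → 8 rows:
  country action  kbytes  retries
0      BR  share     681        6
1      US  click    8352        1
2      FR  share     371        6
3      IN  share    3666        6
4      IN  share    3731        6
5      FR   view    7574        5
6      FR  login    2965        3
7      US  click    8477        1
filter rows where country == 'FR':
  country action  kbytes  retries
2      FR  share     371        6
5      FR   view    7574        5
6      FR  login    2965        3
Hence 3636.66666667.

3636.66666667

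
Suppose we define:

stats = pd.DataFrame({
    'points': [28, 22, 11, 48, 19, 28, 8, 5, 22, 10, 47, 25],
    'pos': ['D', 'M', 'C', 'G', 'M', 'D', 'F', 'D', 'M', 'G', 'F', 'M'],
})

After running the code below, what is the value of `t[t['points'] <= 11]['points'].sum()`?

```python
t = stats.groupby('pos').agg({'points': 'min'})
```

group by pos, min of points:
     points
pos        
C        11
D         5
F         8
G        10
M        19
filter rows where points <= 11:
     points
pos        
C        11
D         5
F         8
G        10
So sum() = 34.

34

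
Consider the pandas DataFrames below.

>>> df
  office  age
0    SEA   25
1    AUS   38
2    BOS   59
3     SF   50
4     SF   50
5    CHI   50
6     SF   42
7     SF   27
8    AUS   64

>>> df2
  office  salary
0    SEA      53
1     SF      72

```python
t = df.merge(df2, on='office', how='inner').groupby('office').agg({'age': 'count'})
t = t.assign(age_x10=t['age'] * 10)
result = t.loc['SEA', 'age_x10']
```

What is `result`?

merge on 'office' (how='inner') → 5 rows:
  office  age  salary
0    SEA   25      53
1     SF   50      72
2     SF   50      72
3     SF   42      72
4     SF   27      72
group by office, count of age:
        age
office     
SEA       1
SF        4
add column age_x10 = t['age'] * 10:
        age  age_x10
office              
SEA       1       10
SF        4       40
Finally, value at row 'SEA', column 'age_x10' = 10.

10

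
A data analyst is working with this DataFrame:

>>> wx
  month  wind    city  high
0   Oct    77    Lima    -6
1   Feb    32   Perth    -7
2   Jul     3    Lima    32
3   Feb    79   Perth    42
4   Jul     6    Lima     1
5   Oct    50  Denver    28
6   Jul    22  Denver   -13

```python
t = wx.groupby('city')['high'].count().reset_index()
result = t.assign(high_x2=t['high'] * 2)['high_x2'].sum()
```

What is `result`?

14

group by city, count of high:
city
Denver    2
Lima      3
Perth     2
Name: high, dtype: int64
reset_index():
     city  high
0  Denver     2
1    Lima     3
2   Perth     2
add column high_x2 = t['high'] * 2:
     city  high  high_x2
0  Denver     2        4
1    Lima     3        6
2   Perth     2        4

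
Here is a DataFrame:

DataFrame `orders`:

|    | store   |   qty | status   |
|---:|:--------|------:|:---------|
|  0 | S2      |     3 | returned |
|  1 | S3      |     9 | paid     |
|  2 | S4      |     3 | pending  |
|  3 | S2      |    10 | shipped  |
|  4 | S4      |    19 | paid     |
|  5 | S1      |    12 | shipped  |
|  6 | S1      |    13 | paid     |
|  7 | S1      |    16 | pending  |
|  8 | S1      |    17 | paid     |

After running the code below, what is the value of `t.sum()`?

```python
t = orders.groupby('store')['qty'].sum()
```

102

group by store, sum of qty:
store
S1    58
S2    13
S3     9
S4    22
Name: qty, dtype: int64
sum of the resulting series → 102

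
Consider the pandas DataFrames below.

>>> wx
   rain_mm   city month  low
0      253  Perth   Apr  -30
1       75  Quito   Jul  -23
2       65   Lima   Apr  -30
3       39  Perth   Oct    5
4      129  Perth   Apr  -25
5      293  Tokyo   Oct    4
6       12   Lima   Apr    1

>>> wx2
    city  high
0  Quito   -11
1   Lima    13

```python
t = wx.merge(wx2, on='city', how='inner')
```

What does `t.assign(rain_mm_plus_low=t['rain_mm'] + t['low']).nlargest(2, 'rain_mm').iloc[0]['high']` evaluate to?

merge on 'city' (how='inner') → 3 rows:
   rain_mm   city month  low  high
0       75  Quito   Jul  -23   -11
1       65   Lima   Apr  -30    13
2       12   Lima   Apr    1    13
add column rain_mm_plus_low = t['rain_mm'] + t['low']:
   rain_mm   city month  low  high  rain_mm_plus_low
0       75  Quito   Jul  -23   -11                52
1       65   Lima   Apr  -30    13                35
2       12   Lima   Apr    1    13                13
take 2 rows with largest rain_mm:
   rain_mm   city month  low  high  rain_mm_plus_low
0       75  Quito   Jul  -23   -11                52
1       65   Lima   Apr  -30    13                35
So iloc[0]['high'] = -11.

-11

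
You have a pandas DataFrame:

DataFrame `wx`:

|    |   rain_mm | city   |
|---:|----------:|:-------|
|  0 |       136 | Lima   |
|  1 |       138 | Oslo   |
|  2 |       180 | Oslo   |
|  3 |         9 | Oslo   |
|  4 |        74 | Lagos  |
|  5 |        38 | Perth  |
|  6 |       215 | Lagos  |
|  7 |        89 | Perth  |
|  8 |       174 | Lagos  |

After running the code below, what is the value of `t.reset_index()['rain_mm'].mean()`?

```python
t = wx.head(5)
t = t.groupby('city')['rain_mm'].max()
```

130.0

take first 5 rows:
   rain_mm   city
0      136   Lima
1      138   Oslo
2      180   Oslo
3        9   Oslo
4       74  Lagos
group by city, max of rain_mm:
city
Lagos     74
Lima     136
Oslo     180
Name: rain_mm, dtype: int64
reset_index():
    city  rain_mm
0  Lagos       74
1   Lima      136
2   Oslo      180
Finally, mean of column 'rain_mm' = 130.0.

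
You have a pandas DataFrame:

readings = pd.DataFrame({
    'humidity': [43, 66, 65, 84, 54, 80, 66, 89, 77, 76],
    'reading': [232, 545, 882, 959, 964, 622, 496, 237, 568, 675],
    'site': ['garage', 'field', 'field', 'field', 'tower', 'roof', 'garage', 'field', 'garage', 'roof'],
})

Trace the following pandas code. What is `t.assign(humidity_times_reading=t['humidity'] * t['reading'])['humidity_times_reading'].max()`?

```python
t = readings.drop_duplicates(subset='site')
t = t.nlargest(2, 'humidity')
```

drop duplicate site (keep=first):
   humidity  reading    site
0        43      232  garage
1        66      545   field
4        54      964   tower
5        80      622    roof
take 2 rows with largest humidity:
   humidity  reading   site
5        80      622   roof
1        66      545  field
add column humidity_times_reading = t['humidity'] * t['reading']:
   humidity  reading   site  humidity_times_reading
5        80      622   roof                   49760
1        66      545  field                   35970
So max() = 49760.

49760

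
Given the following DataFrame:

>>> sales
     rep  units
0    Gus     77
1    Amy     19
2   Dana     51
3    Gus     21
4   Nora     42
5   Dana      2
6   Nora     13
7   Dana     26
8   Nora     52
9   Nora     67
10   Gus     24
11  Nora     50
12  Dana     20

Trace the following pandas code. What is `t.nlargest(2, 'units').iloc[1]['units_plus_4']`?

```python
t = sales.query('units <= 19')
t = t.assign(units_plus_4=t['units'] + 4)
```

filter rows where units <= 19:
    rep  units
1   Amy     19
5  Dana      2
6  Nora     13
add column units_plus_4 = t['units'] + 4:
    rep  units  units_plus_4
1   Amy     19            23
5  Dana      2             6
6  Nora     13            17
take 2 rows with largest units:
    rep  units  units_plus_4
1   Amy     19            23
6  Nora     13            17
So iloc[1]['units_plus_4'] = 17.

17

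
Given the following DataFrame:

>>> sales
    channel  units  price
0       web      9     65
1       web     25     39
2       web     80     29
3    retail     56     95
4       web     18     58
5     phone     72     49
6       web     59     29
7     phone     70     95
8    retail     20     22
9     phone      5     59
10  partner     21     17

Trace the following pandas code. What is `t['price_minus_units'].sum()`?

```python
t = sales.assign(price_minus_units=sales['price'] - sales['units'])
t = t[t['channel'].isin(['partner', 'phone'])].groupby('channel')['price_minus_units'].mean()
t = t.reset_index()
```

14.6666666667

add column price_minus_units = sales['price'] - sales['units']:
    channel  units  price  price_minus_units
0       web      9     65                 56
1       web     25     39                 14
2       web     80     29                -51
3    retail     56     95                 39
4       web     18     58                 40
5     phone     72     49                -23
6       web     59     29                -30
7     phone     70     95                 25
8    retail     20     22                  2
9     phone      5     59                 54
10  partner     21     17                 -4
filter rows where channel in ['partner', 'phone']:
    channel  units  price  price_minus_units
5     phone     72     49                -23
7     phone     70     95                 25
9     phone      5     59                 54
10  partner     21     17                 -4
group by channel, mean of price_minus_units:
channel
partner    -4.000000
phone      18.666667
Name: price_minus_units, dtype: float64
reset_index():
   channel  price_minus_units
0  partner          -4.000000
1    phone          18.666667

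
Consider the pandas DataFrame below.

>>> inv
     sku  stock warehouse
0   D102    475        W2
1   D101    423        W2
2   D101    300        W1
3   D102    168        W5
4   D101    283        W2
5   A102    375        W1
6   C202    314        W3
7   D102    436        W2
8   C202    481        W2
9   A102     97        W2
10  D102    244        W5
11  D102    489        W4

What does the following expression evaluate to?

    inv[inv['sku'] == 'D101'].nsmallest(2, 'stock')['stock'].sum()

filter rows where sku == 'D101':
    sku  stock warehouse
1  D101    423        W2
2  D101    300        W1
4  D101    283        W2
take 2 rows with smallest stock:
    sku  stock warehouse
4  D101    283        W2
2  D101    300        W1
So sum() = 583.

583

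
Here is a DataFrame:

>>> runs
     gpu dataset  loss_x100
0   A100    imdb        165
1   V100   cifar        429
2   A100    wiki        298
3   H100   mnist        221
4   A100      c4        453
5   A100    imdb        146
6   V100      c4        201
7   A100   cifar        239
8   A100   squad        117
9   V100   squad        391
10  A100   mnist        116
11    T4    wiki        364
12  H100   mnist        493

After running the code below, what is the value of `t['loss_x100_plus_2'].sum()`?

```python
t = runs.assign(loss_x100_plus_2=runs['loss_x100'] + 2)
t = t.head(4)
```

1121

add column loss_x100_plus_2 = runs['loss_x100'] + 2:
     gpu dataset  loss_x100  loss_x100_plus_2
0   A100    imdb        165               167
1   V100   cifar        429               431
2   A100    wiki        298               300
3   H100   mnist        221               223
4   A100      c4        453               455
5   A100    imdb        146               148
6   V100      c4        201               203
7   A100   cifar        239               241
8   A100   squad        117               119
9   V100   squad        391               393
10  A100   mnist        116               118
11    T4    wiki        364               366
12  H100   mnist        493               495
take first 4 rows:
    gpu dataset  loss_x100  loss_x100_plus_2
0  A100    imdb        165               167
1  V100   cifar        429               431
2  A100    wiki        298               300
3  H100   mnist        221               223
The sum of column 'loss_x100_plus_2' is 1121.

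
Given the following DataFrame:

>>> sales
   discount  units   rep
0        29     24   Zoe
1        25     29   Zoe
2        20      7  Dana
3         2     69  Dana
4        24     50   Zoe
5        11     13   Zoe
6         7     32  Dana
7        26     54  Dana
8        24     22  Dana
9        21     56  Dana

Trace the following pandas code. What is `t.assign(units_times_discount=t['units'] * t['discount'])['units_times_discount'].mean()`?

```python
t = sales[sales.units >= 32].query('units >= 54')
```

filter rows where units >= 32:
   discount  units   rep
3         2     69  Dana
4        24     50   Zoe
6         7     32  Dana
7        26     54  Dana
9        21     56  Dana
filter rows where units >= 54:
   discount  units   rep
3         2     69  Dana
7        26     54  Dana
9        21     56  Dana
add column units_times_discount = t['units'] * t['discount']:
   discount  units   rep  units_times_discount
3         2     69  Dana                   138
7        26     54  Dana                  1404
9        21     56  Dana                  1176
Hence 906.0.

906.0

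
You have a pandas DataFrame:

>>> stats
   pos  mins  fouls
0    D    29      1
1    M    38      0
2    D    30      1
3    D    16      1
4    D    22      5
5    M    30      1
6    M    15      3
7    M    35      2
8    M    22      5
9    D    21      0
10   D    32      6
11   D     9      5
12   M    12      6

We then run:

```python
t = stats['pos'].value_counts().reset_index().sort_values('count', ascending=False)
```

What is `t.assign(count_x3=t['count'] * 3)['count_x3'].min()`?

18

value_counts of pos:
pos
D    7
M    6
Name: count, dtype: int64
reset_index():
  pos  count
0   D      7
1   M      6
sort by count descending:
  pos  count
0   D      7
1   M      6
add column count_x3 = t['count'] * 3:
  pos  count  count_x3
0   D      7        21
1   M      6        18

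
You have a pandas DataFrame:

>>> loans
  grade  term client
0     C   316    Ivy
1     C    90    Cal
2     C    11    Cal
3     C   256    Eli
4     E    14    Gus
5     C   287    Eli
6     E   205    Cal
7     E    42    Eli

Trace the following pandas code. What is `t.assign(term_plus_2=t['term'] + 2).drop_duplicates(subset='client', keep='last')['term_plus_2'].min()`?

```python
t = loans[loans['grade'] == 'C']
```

13

filter rows where grade == 'C':
  grade  term client
0     C   316    Ivy
1     C    90    Cal
2     C    11    Cal
3     C   256    Eli
5     C   287    Eli
add column term_plus_2 = t['term'] + 2:
  grade  term client  term_plus_2
0     C   316    Ivy          318
1     C    90    Cal           92
2     C    11    Cal           13
3     C   256    Eli          258
5     C   287    Eli          289
drop duplicate client (keep=last):
  grade  term client  term_plus_2
0     C   316    Ivy          318
2     C    11    Cal           13
5     C   287    Eli          289
min of column 'term_plus_2' → 13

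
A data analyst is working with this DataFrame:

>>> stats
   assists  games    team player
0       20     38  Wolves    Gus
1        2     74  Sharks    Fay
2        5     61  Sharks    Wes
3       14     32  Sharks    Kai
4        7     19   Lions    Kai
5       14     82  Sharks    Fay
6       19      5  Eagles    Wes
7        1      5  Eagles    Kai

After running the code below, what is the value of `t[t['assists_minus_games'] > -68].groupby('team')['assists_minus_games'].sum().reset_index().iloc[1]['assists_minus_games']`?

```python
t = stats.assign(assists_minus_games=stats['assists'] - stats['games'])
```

add column assists_minus_games = stats['assists'] - stats['games']:
   assists  games    team player  assists_minus_games
0       20     38  Wolves    Gus                  -18
1        2     74  Sharks    Fay                  -72
2        5     61  Sharks    Wes                  -56
3       14     32  Sharks    Kai                  -18
4        7     19   Lions    Kai                  -12
5       14     82  Sharks    Fay                  -68
6       19      5  Eagles    Wes                   14
7        1      5  Eagles    Kai                   -4
filter rows where assists_minus_games > -68:
   assists  games    team player  assists_minus_games
0       20     38  Wolves    Gus                  -18
2        5     61  Sharks    Wes                  -56
3       14     32  Sharks    Kai                  -18
4        7     19   Lions    Kai                  -12
6       19      5  Eagles    Wes                   14
7        1      5  Eagles    Kai                   -4
group by team, sum of assists_minus_games:
team
Eagles    10
Lions    -12
Sharks   -74
Wolves   -18
Name: assists_minus_games, dtype: int64
reset_index():
     team  assists_minus_games
0  Eagles                   10
1   Lions                  -12
2  Sharks                  -74
3  Wolves                  -18
Taking the value at position 1, column 'assists_minus_games' gives -12.

-12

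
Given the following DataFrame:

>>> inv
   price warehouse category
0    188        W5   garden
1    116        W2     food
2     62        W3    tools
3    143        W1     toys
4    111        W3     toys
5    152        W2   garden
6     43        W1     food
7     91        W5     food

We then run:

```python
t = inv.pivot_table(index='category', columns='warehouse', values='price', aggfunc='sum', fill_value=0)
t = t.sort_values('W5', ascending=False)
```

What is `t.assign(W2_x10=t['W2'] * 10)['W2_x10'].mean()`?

670.0

pivot: rows=category, cols=warehouse, sum(price):
warehouse   W1   W2   W3   W5
category                     
food        43  116    0   91
garden       0  152    0  188
tools        0    0   62    0
toys       143    0  111    0
sort by W5 descending:
warehouse   W1   W2   W3   W5
category                     
garden       0  152    0  188
food        43  116    0   91
tools        0    0   62    0
toys       143    0  111    0
add column W2_x10 = t['W2'] * 10:
warehouse   W1   W2   W3   W5  W2_x10
category                             
garden       0  152    0  188    1520
food        43  116    0   91    1160
tools        0    0   62    0       0
toys       143    0  111    0       0
Hence 670.0.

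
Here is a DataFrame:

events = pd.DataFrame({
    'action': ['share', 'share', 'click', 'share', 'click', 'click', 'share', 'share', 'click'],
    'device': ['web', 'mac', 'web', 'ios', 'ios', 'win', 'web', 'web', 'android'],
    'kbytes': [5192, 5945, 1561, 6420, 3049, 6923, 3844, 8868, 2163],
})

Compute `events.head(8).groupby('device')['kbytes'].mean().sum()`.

take first 8 rows:
  action device  kbytes
0  share    web    5192
1  share    mac    5945
2  click    web    1561
3  share    ios    6420
4  click    ios    3049
5  click    win    6923
6  share    web    3844
7  share    web    8868
group by device, mean of kbytes:
device
ios    4734.50
mac    5945.00
web    4866.25
win    6923.00
Name: kbytes, dtype: float64
Taking the sum of the resulting series gives 22468.75.

22468.75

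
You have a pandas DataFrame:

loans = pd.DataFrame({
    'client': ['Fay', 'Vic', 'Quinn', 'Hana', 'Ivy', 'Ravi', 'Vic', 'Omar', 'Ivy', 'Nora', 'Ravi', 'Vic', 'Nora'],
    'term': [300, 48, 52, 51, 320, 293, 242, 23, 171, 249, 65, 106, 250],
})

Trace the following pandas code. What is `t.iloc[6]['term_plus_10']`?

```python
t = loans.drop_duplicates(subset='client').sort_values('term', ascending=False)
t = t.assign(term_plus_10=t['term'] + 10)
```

drop duplicate client (keep=first):
  client  term
0    Fay   300
1    Vic    48
2  Quinn    52
3   Hana    51
4    Ivy   320
5   Ravi   293
7   Omar    23
9   Nora   249
sort by term descending:
  client  term
4    Ivy   320
0    Fay   300
5   Ravi   293
9   Nora   249
2  Quinn    52
3   Hana    51
1    Vic    48
7   Omar    23
add column term_plus_10 = t['term'] + 10:
  client  term  term_plus_10
4    Ivy   320           330
0    Fay   300           310
5   Ravi   293           303
9   Nora   249           259
2  Quinn    52            62
3   Hana    51            61
1    Vic    48            58
7   Omar    23            33

58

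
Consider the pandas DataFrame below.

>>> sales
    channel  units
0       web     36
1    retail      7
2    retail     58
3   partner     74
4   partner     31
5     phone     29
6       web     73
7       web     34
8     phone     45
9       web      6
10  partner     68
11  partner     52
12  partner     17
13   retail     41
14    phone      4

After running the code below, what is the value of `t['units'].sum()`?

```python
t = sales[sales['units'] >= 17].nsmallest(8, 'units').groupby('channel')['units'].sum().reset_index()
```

285

filter rows where units >= 17:
    channel  units
0       web     36
2    retail     58
3   partner     74
4   partner     31
5     phone     29
6       web     73
7       web     34
8     phone     45
10  partner     68
11  partner     52
12  partner     17
13   retail     41
take 8 rows with smallest units:
    channel  units
12  partner     17
5     phone     29
4   partner     31
7       web     34
0       web     36
13   retail     41
8     phone     45
11  partner     52
group by channel, sum of units:
channel
partner    100
phone       74
retail      41
web         70
Name: units, dtype: int64
reset_index():
   channel  units
0  partner    100
1    phone     74
2   retail     41
3      web     70
So sum() = 285.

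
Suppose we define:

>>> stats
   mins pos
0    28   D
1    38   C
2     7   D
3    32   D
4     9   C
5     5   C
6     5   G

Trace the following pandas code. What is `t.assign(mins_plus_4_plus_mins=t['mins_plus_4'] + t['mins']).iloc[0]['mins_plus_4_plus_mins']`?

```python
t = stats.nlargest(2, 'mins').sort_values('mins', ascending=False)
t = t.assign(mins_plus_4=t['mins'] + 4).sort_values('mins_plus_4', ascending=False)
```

80

take 2 rows with largest mins:
   mins pos
1    38   C
3    32   D
sort by mins descending:
   mins pos
1    38   C
3    32   D
add column mins_plus_4 = t['mins'] + 4:
   mins pos  mins_plus_4
1    38   C           42
3    32   D           36
sort by mins_plus_4 descending:
   mins pos  mins_plus_4
1    38   C           42
3    32   D           36
add column mins_plus_4_plus_mins = t['mins_plus_4'] + t['mins']:
   mins pos  mins_plus_4  mins_plus_4_plus_mins
1    38   C           42                     80
3    32   D           36                     68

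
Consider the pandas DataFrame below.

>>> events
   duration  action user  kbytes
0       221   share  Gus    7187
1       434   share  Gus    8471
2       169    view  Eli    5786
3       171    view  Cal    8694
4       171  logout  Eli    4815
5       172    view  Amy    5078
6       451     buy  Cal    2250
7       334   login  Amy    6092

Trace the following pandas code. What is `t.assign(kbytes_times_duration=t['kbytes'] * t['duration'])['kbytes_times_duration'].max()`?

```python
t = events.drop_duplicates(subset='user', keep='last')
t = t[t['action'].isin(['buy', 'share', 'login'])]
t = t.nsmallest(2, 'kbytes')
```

2034728

drop duplicate user (keep=last):
   duration  action user  kbytes
1       434   share  Gus    8471
4       171  logout  Eli    4815
6       451     buy  Cal    2250
7       334   login  Amy    6092
filter rows where action in ['buy', 'share', 'login']:
   duration action user  kbytes
1       434  share  Gus    8471
6       451    buy  Cal    2250
7       334  login  Amy    6092
take 2 rows with smallest kbytes:
   duration action user  kbytes
6       451    buy  Cal    2250
7       334  login  Amy    6092
add column kbytes_times_duration = t['kbytes'] * t['duration']:
   duration action user  kbytes  kbytes_times_duration
6       451    buy  Cal    2250                1014750
7       334  login  Amy    6092                2034728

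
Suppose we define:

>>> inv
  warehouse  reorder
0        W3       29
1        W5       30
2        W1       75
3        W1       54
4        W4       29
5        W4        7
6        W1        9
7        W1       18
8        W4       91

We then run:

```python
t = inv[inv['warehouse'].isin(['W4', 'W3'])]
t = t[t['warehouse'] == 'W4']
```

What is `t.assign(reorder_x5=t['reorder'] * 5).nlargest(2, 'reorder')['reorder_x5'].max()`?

455

filter rows where warehouse in ['W4', 'W3']:
  warehouse  reorder
0        W3       29
4        W4       29
5        W4        7
8        W4       91
filter rows where warehouse == 'W4':
  warehouse  reorder
4        W4       29
5        W4        7
8        W4       91
add column reorder_x5 = t['reorder'] * 5:
  warehouse  reorder  reorder_x5
4        W4       29         145
5        W4        7          35
8        W4       91         455
take 2 rows with largest reorder:
  warehouse  reorder  reorder_x5
8        W4       91         455
4        W4       29         145
So max() = 455.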